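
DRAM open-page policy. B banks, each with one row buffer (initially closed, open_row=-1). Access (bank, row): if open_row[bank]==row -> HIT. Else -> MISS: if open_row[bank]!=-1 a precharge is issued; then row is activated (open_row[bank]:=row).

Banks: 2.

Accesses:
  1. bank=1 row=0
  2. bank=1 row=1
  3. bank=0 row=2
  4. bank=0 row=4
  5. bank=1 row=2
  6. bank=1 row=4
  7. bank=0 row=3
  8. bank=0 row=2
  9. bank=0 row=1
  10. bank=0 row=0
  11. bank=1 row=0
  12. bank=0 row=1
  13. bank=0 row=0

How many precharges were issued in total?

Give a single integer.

Acc 1: bank1 row0 -> MISS (open row0); precharges=0
Acc 2: bank1 row1 -> MISS (open row1); precharges=1
Acc 3: bank0 row2 -> MISS (open row2); precharges=1
Acc 4: bank0 row4 -> MISS (open row4); precharges=2
Acc 5: bank1 row2 -> MISS (open row2); precharges=3
Acc 6: bank1 row4 -> MISS (open row4); precharges=4
Acc 7: bank0 row3 -> MISS (open row3); precharges=5
Acc 8: bank0 row2 -> MISS (open row2); precharges=6
Acc 9: bank0 row1 -> MISS (open row1); precharges=7
Acc 10: bank0 row0 -> MISS (open row0); precharges=8
Acc 11: bank1 row0 -> MISS (open row0); precharges=9
Acc 12: bank0 row1 -> MISS (open row1); precharges=10
Acc 13: bank0 row0 -> MISS (open row0); precharges=11

Answer: 11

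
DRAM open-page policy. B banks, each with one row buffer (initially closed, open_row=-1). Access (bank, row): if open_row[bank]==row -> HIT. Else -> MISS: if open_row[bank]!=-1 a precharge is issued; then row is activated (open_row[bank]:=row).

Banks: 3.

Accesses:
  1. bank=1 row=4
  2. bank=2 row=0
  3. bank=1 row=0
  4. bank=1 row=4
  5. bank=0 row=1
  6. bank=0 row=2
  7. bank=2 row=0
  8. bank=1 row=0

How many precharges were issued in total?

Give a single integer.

Acc 1: bank1 row4 -> MISS (open row4); precharges=0
Acc 2: bank2 row0 -> MISS (open row0); precharges=0
Acc 3: bank1 row0 -> MISS (open row0); precharges=1
Acc 4: bank1 row4 -> MISS (open row4); precharges=2
Acc 5: bank0 row1 -> MISS (open row1); precharges=2
Acc 6: bank0 row2 -> MISS (open row2); precharges=3
Acc 7: bank2 row0 -> HIT
Acc 8: bank1 row0 -> MISS (open row0); precharges=4

Answer: 4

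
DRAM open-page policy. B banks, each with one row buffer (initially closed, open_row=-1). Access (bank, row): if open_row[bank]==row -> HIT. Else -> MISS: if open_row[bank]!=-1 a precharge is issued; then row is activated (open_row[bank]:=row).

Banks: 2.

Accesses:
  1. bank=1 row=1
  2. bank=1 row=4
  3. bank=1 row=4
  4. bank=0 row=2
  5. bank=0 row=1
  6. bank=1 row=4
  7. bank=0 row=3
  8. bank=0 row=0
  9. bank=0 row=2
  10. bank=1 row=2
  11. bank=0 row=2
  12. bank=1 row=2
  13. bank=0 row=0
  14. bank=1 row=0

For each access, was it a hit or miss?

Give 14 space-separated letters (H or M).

Acc 1: bank1 row1 -> MISS (open row1); precharges=0
Acc 2: bank1 row4 -> MISS (open row4); precharges=1
Acc 3: bank1 row4 -> HIT
Acc 4: bank0 row2 -> MISS (open row2); precharges=1
Acc 5: bank0 row1 -> MISS (open row1); precharges=2
Acc 6: bank1 row4 -> HIT
Acc 7: bank0 row3 -> MISS (open row3); precharges=3
Acc 8: bank0 row0 -> MISS (open row0); precharges=4
Acc 9: bank0 row2 -> MISS (open row2); precharges=5
Acc 10: bank1 row2 -> MISS (open row2); precharges=6
Acc 11: bank0 row2 -> HIT
Acc 12: bank1 row2 -> HIT
Acc 13: bank0 row0 -> MISS (open row0); precharges=7
Acc 14: bank1 row0 -> MISS (open row0); precharges=8

Answer: M M H M M H M M M M H H M M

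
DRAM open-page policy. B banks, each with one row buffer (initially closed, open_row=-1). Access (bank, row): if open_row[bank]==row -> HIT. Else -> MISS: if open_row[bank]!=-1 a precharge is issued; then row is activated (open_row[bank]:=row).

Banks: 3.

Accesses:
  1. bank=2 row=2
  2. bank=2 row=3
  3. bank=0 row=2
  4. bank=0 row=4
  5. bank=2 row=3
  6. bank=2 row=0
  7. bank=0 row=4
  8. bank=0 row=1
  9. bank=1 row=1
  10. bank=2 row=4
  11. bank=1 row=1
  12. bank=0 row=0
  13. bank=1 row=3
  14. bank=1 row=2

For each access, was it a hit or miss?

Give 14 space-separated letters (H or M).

Acc 1: bank2 row2 -> MISS (open row2); precharges=0
Acc 2: bank2 row3 -> MISS (open row3); precharges=1
Acc 3: bank0 row2 -> MISS (open row2); precharges=1
Acc 4: bank0 row4 -> MISS (open row4); precharges=2
Acc 5: bank2 row3 -> HIT
Acc 6: bank2 row0 -> MISS (open row0); precharges=3
Acc 7: bank0 row4 -> HIT
Acc 8: bank0 row1 -> MISS (open row1); precharges=4
Acc 9: bank1 row1 -> MISS (open row1); precharges=4
Acc 10: bank2 row4 -> MISS (open row4); precharges=5
Acc 11: bank1 row1 -> HIT
Acc 12: bank0 row0 -> MISS (open row0); precharges=6
Acc 13: bank1 row3 -> MISS (open row3); precharges=7
Acc 14: bank1 row2 -> MISS (open row2); precharges=8

Answer: M M M M H M H M M M H M M M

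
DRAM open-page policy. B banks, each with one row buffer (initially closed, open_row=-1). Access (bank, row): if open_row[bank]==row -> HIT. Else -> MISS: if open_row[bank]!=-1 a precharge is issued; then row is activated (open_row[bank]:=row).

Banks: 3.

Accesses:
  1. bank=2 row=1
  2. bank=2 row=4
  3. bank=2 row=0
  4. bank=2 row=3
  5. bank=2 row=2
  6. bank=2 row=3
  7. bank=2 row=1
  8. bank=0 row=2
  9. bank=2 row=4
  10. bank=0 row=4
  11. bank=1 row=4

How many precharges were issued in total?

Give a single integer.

Answer: 8

Derivation:
Acc 1: bank2 row1 -> MISS (open row1); precharges=0
Acc 2: bank2 row4 -> MISS (open row4); precharges=1
Acc 3: bank2 row0 -> MISS (open row0); precharges=2
Acc 4: bank2 row3 -> MISS (open row3); precharges=3
Acc 5: bank2 row2 -> MISS (open row2); precharges=4
Acc 6: bank2 row3 -> MISS (open row3); precharges=5
Acc 7: bank2 row1 -> MISS (open row1); precharges=6
Acc 8: bank0 row2 -> MISS (open row2); precharges=6
Acc 9: bank2 row4 -> MISS (open row4); precharges=7
Acc 10: bank0 row4 -> MISS (open row4); precharges=8
Acc 11: bank1 row4 -> MISS (open row4); precharges=8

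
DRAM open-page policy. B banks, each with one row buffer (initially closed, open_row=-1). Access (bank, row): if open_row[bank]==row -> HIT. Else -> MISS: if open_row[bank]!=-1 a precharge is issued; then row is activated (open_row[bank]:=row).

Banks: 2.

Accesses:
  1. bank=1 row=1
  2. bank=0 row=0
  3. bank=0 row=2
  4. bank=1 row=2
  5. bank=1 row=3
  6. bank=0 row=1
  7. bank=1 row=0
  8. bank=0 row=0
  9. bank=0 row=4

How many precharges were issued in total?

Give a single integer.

Acc 1: bank1 row1 -> MISS (open row1); precharges=0
Acc 2: bank0 row0 -> MISS (open row0); precharges=0
Acc 3: bank0 row2 -> MISS (open row2); precharges=1
Acc 4: bank1 row2 -> MISS (open row2); precharges=2
Acc 5: bank1 row3 -> MISS (open row3); precharges=3
Acc 6: bank0 row1 -> MISS (open row1); precharges=4
Acc 7: bank1 row0 -> MISS (open row0); precharges=5
Acc 8: bank0 row0 -> MISS (open row0); precharges=6
Acc 9: bank0 row4 -> MISS (open row4); precharges=7

Answer: 7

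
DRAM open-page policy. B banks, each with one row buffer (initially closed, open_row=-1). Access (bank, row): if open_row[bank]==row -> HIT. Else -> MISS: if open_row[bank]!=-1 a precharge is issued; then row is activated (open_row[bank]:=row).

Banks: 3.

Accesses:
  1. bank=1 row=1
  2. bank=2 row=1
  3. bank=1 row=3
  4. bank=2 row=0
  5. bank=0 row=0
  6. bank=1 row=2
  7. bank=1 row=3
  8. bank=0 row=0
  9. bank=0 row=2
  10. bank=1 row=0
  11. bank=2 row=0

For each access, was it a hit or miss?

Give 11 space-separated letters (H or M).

Answer: M M M M M M M H M M H

Derivation:
Acc 1: bank1 row1 -> MISS (open row1); precharges=0
Acc 2: bank2 row1 -> MISS (open row1); precharges=0
Acc 3: bank1 row3 -> MISS (open row3); precharges=1
Acc 4: bank2 row0 -> MISS (open row0); precharges=2
Acc 5: bank0 row0 -> MISS (open row0); precharges=2
Acc 6: bank1 row2 -> MISS (open row2); precharges=3
Acc 7: bank1 row3 -> MISS (open row3); precharges=4
Acc 8: bank0 row0 -> HIT
Acc 9: bank0 row2 -> MISS (open row2); precharges=5
Acc 10: bank1 row0 -> MISS (open row0); precharges=6
Acc 11: bank2 row0 -> HIT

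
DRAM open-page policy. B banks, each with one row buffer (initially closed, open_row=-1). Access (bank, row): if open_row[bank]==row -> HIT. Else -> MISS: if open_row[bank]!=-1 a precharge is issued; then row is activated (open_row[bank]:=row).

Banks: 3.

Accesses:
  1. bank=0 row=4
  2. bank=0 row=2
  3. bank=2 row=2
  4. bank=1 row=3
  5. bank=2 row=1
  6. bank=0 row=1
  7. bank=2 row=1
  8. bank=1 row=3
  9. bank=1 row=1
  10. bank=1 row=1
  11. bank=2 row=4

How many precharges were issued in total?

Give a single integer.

Acc 1: bank0 row4 -> MISS (open row4); precharges=0
Acc 2: bank0 row2 -> MISS (open row2); precharges=1
Acc 3: bank2 row2 -> MISS (open row2); precharges=1
Acc 4: bank1 row3 -> MISS (open row3); precharges=1
Acc 5: bank2 row1 -> MISS (open row1); precharges=2
Acc 6: bank0 row1 -> MISS (open row1); precharges=3
Acc 7: bank2 row1 -> HIT
Acc 8: bank1 row3 -> HIT
Acc 9: bank1 row1 -> MISS (open row1); precharges=4
Acc 10: bank1 row1 -> HIT
Acc 11: bank2 row4 -> MISS (open row4); precharges=5

Answer: 5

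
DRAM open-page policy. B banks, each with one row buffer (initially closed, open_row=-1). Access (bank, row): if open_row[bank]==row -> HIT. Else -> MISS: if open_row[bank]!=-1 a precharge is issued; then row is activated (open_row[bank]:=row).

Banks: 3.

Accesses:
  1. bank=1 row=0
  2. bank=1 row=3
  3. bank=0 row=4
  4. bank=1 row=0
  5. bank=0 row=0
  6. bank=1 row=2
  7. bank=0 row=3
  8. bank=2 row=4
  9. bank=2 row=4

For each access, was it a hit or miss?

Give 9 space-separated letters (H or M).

Answer: M M M M M M M M H

Derivation:
Acc 1: bank1 row0 -> MISS (open row0); precharges=0
Acc 2: bank1 row3 -> MISS (open row3); precharges=1
Acc 3: bank0 row4 -> MISS (open row4); precharges=1
Acc 4: bank1 row0 -> MISS (open row0); precharges=2
Acc 5: bank0 row0 -> MISS (open row0); precharges=3
Acc 6: bank1 row2 -> MISS (open row2); precharges=4
Acc 7: bank0 row3 -> MISS (open row3); precharges=5
Acc 8: bank2 row4 -> MISS (open row4); precharges=5
Acc 9: bank2 row4 -> HIT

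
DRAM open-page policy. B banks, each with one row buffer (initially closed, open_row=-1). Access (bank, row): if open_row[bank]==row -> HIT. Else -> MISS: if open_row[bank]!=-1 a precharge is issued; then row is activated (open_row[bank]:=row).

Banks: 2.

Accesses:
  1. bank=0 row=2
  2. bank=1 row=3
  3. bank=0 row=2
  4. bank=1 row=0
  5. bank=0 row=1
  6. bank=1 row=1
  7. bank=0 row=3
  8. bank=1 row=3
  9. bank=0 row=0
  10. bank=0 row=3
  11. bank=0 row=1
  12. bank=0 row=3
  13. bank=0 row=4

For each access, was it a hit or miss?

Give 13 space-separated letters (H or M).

Acc 1: bank0 row2 -> MISS (open row2); precharges=0
Acc 2: bank1 row3 -> MISS (open row3); precharges=0
Acc 3: bank0 row2 -> HIT
Acc 4: bank1 row0 -> MISS (open row0); precharges=1
Acc 5: bank0 row1 -> MISS (open row1); precharges=2
Acc 6: bank1 row1 -> MISS (open row1); precharges=3
Acc 7: bank0 row3 -> MISS (open row3); precharges=4
Acc 8: bank1 row3 -> MISS (open row3); precharges=5
Acc 9: bank0 row0 -> MISS (open row0); precharges=6
Acc 10: bank0 row3 -> MISS (open row3); precharges=7
Acc 11: bank0 row1 -> MISS (open row1); precharges=8
Acc 12: bank0 row3 -> MISS (open row3); precharges=9
Acc 13: bank0 row4 -> MISS (open row4); precharges=10

Answer: M M H M M M M M M M M M M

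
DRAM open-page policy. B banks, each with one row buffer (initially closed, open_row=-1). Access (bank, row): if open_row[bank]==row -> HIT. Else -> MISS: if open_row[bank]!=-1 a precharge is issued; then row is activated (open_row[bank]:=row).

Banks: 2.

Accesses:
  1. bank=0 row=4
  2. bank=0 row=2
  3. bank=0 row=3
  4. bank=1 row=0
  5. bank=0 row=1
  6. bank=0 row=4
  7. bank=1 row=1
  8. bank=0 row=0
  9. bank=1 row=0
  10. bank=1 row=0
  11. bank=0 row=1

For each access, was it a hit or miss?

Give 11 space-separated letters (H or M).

Answer: M M M M M M M M M H M

Derivation:
Acc 1: bank0 row4 -> MISS (open row4); precharges=0
Acc 2: bank0 row2 -> MISS (open row2); precharges=1
Acc 3: bank0 row3 -> MISS (open row3); precharges=2
Acc 4: bank1 row0 -> MISS (open row0); precharges=2
Acc 5: bank0 row1 -> MISS (open row1); precharges=3
Acc 6: bank0 row4 -> MISS (open row4); precharges=4
Acc 7: bank1 row1 -> MISS (open row1); precharges=5
Acc 8: bank0 row0 -> MISS (open row0); precharges=6
Acc 9: bank1 row0 -> MISS (open row0); precharges=7
Acc 10: bank1 row0 -> HIT
Acc 11: bank0 row1 -> MISS (open row1); precharges=8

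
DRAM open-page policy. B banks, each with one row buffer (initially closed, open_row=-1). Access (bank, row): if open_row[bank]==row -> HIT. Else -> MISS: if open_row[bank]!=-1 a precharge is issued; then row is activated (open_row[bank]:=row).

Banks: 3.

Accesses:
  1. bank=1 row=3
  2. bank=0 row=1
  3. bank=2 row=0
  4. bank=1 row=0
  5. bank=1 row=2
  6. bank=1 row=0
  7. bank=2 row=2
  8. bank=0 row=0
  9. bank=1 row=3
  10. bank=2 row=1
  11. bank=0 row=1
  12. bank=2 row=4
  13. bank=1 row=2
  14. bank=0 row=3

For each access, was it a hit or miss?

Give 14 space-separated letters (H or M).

Acc 1: bank1 row3 -> MISS (open row3); precharges=0
Acc 2: bank0 row1 -> MISS (open row1); precharges=0
Acc 3: bank2 row0 -> MISS (open row0); precharges=0
Acc 4: bank1 row0 -> MISS (open row0); precharges=1
Acc 5: bank1 row2 -> MISS (open row2); precharges=2
Acc 6: bank1 row0 -> MISS (open row0); precharges=3
Acc 7: bank2 row2 -> MISS (open row2); precharges=4
Acc 8: bank0 row0 -> MISS (open row0); precharges=5
Acc 9: bank1 row3 -> MISS (open row3); precharges=6
Acc 10: bank2 row1 -> MISS (open row1); precharges=7
Acc 11: bank0 row1 -> MISS (open row1); precharges=8
Acc 12: bank2 row4 -> MISS (open row4); precharges=9
Acc 13: bank1 row2 -> MISS (open row2); precharges=10
Acc 14: bank0 row3 -> MISS (open row3); precharges=11

Answer: M M M M M M M M M M M M M M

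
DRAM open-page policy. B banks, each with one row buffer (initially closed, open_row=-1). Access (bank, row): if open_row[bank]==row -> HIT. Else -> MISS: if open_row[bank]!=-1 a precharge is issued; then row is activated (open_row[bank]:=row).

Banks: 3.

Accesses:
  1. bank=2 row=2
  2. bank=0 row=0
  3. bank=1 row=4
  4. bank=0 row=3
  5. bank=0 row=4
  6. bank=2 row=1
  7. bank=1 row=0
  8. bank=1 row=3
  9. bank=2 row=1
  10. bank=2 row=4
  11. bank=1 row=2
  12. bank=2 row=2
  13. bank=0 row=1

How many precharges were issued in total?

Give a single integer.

Answer: 9

Derivation:
Acc 1: bank2 row2 -> MISS (open row2); precharges=0
Acc 2: bank0 row0 -> MISS (open row0); precharges=0
Acc 3: bank1 row4 -> MISS (open row4); precharges=0
Acc 4: bank0 row3 -> MISS (open row3); precharges=1
Acc 5: bank0 row4 -> MISS (open row4); precharges=2
Acc 6: bank2 row1 -> MISS (open row1); precharges=3
Acc 7: bank1 row0 -> MISS (open row0); precharges=4
Acc 8: bank1 row3 -> MISS (open row3); precharges=5
Acc 9: bank2 row1 -> HIT
Acc 10: bank2 row4 -> MISS (open row4); precharges=6
Acc 11: bank1 row2 -> MISS (open row2); precharges=7
Acc 12: bank2 row2 -> MISS (open row2); precharges=8
Acc 13: bank0 row1 -> MISS (open row1); precharges=9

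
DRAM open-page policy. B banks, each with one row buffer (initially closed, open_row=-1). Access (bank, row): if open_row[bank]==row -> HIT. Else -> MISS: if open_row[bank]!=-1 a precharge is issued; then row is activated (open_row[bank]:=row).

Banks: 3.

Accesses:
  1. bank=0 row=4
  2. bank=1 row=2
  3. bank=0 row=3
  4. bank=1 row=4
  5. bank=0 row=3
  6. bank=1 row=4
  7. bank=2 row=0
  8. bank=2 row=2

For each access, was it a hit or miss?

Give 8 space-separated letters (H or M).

Acc 1: bank0 row4 -> MISS (open row4); precharges=0
Acc 2: bank1 row2 -> MISS (open row2); precharges=0
Acc 3: bank0 row3 -> MISS (open row3); precharges=1
Acc 4: bank1 row4 -> MISS (open row4); precharges=2
Acc 5: bank0 row3 -> HIT
Acc 6: bank1 row4 -> HIT
Acc 7: bank2 row0 -> MISS (open row0); precharges=2
Acc 8: bank2 row2 -> MISS (open row2); precharges=3

Answer: M M M M H H M M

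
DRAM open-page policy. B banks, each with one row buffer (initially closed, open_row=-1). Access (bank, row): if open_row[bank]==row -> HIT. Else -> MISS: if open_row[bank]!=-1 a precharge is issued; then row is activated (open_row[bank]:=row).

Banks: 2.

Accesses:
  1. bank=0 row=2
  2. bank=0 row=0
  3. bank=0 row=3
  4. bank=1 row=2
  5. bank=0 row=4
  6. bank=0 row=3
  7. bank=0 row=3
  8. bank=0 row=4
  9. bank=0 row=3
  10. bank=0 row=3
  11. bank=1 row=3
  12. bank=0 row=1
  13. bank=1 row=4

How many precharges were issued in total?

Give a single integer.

Answer: 9

Derivation:
Acc 1: bank0 row2 -> MISS (open row2); precharges=0
Acc 2: bank0 row0 -> MISS (open row0); precharges=1
Acc 3: bank0 row3 -> MISS (open row3); precharges=2
Acc 4: bank1 row2 -> MISS (open row2); precharges=2
Acc 5: bank0 row4 -> MISS (open row4); precharges=3
Acc 6: bank0 row3 -> MISS (open row3); precharges=4
Acc 7: bank0 row3 -> HIT
Acc 8: bank0 row4 -> MISS (open row4); precharges=5
Acc 9: bank0 row3 -> MISS (open row3); precharges=6
Acc 10: bank0 row3 -> HIT
Acc 11: bank1 row3 -> MISS (open row3); precharges=7
Acc 12: bank0 row1 -> MISS (open row1); precharges=8
Acc 13: bank1 row4 -> MISS (open row4); precharges=9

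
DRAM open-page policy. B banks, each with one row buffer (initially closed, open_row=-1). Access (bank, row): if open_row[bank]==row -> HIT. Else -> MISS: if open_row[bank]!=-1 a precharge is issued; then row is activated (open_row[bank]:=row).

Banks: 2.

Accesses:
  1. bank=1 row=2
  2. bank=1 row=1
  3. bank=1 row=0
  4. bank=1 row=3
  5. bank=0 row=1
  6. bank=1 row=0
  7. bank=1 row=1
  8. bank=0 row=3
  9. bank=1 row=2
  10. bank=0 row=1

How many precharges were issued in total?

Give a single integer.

Acc 1: bank1 row2 -> MISS (open row2); precharges=0
Acc 2: bank1 row1 -> MISS (open row1); precharges=1
Acc 3: bank1 row0 -> MISS (open row0); precharges=2
Acc 4: bank1 row3 -> MISS (open row3); precharges=3
Acc 5: bank0 row1 -> MISS (open row1); precharges=3
Acc 6: bank1 row0 -> MISS (open row0); precharges=4
Acc 7: bank1 row1 -> MISS (open row1); precharges=5
Acc 8: bank0 row3 -> MISS (open row3); precharges=6
Acc 9: bank1 row2 -> MISS (open row2); precharges=7
Acc 10: bank0 row1 -> MISS (open row1); precharges=8

Answer: 8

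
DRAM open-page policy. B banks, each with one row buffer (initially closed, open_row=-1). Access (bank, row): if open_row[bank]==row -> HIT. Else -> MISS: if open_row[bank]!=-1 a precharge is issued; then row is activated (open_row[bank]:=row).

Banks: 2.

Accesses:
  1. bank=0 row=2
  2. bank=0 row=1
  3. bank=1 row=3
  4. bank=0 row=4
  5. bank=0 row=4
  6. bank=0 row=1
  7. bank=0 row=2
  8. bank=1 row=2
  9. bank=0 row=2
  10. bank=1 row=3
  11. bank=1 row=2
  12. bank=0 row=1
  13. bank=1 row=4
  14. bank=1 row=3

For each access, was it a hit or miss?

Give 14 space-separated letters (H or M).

Acc 1: bank0 row2 -> MISS (open row2); precharges=0
Acc 2: bank0 row1 -> MISS (open row1); precharges=1
Acc 3: bank1 row3 -> MISS (open row3); precharges=1
Acc 4: bank0 row4 -> MISS (open row4); precharges=2
Acc 5: bank0 row4 -> HIT
Acc 6: bank0 row1 -> MISS (open row1); precharges=3
Acc 7: bank0 row2 -> MISS (open row2); precharges=4
Acc 8: bank1 row2 -> MISS (open row2); precharges=5
Acc 9: bank0 row2 -> HIT
Acc 10: bank1 row3 -> MISS (open row3); precharges=6
Acc 11: bank1 row2 -> MISS (open row2); precharges=7
Acc 12: bank0 row1 -> MISS (open row1); precharges=8
Acc 13: bank1 row4 -> MISS (open row4); precharges=9
Acc 14: bank1 row3 -> MISS (open row3); precharges=10

Answer: M M M M H M M M H M M M M M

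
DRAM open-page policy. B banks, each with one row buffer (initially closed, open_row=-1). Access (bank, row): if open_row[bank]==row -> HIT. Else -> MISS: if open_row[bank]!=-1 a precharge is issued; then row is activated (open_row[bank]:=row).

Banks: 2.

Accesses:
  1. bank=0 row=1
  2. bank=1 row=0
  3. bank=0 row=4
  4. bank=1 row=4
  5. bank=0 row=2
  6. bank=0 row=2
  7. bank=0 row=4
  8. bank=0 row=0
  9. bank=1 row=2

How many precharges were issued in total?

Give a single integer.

Answer: 6

Derivation:
Acc 1: bank0 row1 -> MISS (open row1); precharges=0
Acc 2: bank1 row0 -> MISS (open row0); precharges=0
Acc 3: bank0 row4 -> MISS (open row4); precharges=1
Acc 4: bank1 row4 -> MISS (open row4); precharges=2
Acc 5: bank0 row2 -> MISS (open row2); precharges=3
Acc 6: bank0 row2 -> HIT
Acc 7: bank0 row4 -> MISS (open row4); precharges=4
Acc 8: bank0 row0 -> MISS (open row0); precharges=5
Acc 9: bank1 row2 -> MISS (open row2); precharges=6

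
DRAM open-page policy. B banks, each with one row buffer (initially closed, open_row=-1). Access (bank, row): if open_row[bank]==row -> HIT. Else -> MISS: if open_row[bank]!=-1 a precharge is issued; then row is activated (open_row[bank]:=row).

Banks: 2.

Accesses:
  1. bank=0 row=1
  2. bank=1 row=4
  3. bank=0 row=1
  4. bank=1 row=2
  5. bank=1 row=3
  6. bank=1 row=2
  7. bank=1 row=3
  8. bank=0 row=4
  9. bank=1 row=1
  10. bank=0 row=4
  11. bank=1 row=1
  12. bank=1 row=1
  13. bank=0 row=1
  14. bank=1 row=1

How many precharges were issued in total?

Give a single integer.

Answer: 7

Derivation:
Acc 1: bank0 row1 -> MISS (open row1); precharges=0
Acc 2: bank1 row4 -> MISS (open row4); precharges=0
Acc 3: bank0 row1 -> HIT
Acc 4: bank1 row2 -> MISS (open row2); precharges=1
Acc 5: bank1 row3 -> MISS (open row3); precharges=2
Acc 6: bank1 row2 -> MISS (open row2); precharges=3
Acc 7: bank1 row3 -> MISS (open row3); precharges=4
Acc 8: bank0 row4 -> MISS (open row4); precharges=5
Acc 9: bank1 row1 -> MISS (open row1); precharges=6
Acc 10: bank0 row4 -> HIT
Acc 11: bank1 row1 -> HIT
Acc 12: bank1 row1 -> HIT
Acc 13: bank0 row1 -> MISS (open row1); precharges=7
Acc 14: bank1 row1 -> HIT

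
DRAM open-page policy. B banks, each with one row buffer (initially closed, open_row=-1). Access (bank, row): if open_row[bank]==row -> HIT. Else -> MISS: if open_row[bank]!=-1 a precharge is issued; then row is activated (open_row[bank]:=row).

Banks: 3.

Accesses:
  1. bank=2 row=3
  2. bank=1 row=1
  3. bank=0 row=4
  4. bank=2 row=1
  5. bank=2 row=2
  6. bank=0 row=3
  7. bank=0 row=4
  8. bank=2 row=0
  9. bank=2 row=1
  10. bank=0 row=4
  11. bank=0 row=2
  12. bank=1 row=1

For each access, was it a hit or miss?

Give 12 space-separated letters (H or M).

Acc 1: bank2 row3 -> MISS (open row3); precharges=0
Acc 2: bank1 row1 -> MISS (open row1); precharges=0
Acc 3: bank0 row4 -> MISS (open row4); precharges=0
Acc 4: bank2 row1 -> MISS (open row1); precharges=1
Acc 5: bank2 row2 -> MISS (open row2); precharges=2
Acc 6: bank0 row3 -> MISS (open row3); precharges=3
Acc 7: bank0 row4 -> MISS (open row4); precharges=4
Acc 8: bank2 row0 -> MISS (open row0); precharges=5
Acc 9: bank2 row1 -> MISS (open row1); precharges=6
Acc 10: bank0 row4 -> HIT
Acc 11: bank0 row2 -> MISS (open row2); precharges=7
Acc 12: bank1 row1 -> HIT

Answer: M M M M M M M M M H M H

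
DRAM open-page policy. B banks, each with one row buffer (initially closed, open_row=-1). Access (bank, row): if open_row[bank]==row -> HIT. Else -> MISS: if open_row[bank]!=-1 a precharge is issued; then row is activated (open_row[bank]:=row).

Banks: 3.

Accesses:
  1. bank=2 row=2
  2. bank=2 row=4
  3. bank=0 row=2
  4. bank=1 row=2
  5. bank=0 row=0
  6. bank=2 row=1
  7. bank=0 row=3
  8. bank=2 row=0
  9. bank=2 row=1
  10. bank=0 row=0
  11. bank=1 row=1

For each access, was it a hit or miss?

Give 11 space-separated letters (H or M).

Answer: M M M M M M M M M M M

Derivation:
Acc 1: bank2 row2 -> MISS (open row2); precharges=0
Acc 2: bank2 row4 -> MISS (open row4); precharges=1
Acc 3: bank0 row2 -> MISS (open row2); precharges=1
Acc 4: bank1 row2 -> MISS (open row2); precharges=1
Acc 5: bank0 row0 -> MISS (open row0); precharges=2
Acc 6: bank2 row1 -> MISS (open row1); precharges=3
Acc 7: bank0 row3 -> MISS (open row3); precharges=4
Acc 8: bank2 row0 -> MISS (open row0); precharges=5
Acc 9: bank2 row1 -> MISS (open row1); precharges=6
Acc 10: bank0 row0 -> MISS (open row0); precharges=7
Acc 11: bank1 row1 -> MISS (open row1); precharges=8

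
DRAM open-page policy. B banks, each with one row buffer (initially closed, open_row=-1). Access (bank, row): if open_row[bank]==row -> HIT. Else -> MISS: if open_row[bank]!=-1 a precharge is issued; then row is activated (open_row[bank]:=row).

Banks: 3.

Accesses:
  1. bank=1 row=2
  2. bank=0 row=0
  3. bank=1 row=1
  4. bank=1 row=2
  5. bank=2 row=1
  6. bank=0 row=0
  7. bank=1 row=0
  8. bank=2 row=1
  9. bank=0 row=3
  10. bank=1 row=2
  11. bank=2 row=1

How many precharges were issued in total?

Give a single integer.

Answer: 5

Derivation:
Acc 1: bank1 row2 -> MISS (open row2); precharges=0
Acc 2: bank0 row0 -> MISS (open row0); precharges=0
Acc 3: bank1 row1 -> MISS (open row1); precharges=1
Acc 4: bank1 row2 -> MISS (open row2); precharges=2
Acc 5: bank2 row1 -> MISS (open row1); precharges=2
Acc 6: bank0 row0 -> HIT
Acc 7: bank1 row0 -> MISS (open row0); precharges=3
Acc 8: bank2 row1 -> HIT
Acc 9: bank0 row3 -> MISS (open row3); precharges=4
Acc 10: bank1 row2 -> MISS (open row2); precharges=5
Acc 11: bank2 row1 -> HIT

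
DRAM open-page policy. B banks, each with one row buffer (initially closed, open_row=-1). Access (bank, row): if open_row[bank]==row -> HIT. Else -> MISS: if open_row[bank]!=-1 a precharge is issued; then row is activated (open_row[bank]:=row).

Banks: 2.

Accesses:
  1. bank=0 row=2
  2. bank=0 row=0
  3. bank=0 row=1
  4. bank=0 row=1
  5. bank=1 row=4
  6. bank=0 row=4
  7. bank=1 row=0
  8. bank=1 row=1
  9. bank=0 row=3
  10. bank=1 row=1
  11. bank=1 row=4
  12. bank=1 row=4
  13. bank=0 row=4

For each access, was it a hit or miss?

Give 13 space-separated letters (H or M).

Answer: M M M H M M M M M H M H M

Derivation:
Acc 1: bank0 row2 -> MISS (open row2); precharges=0
Acc 2: bank0 row0 -> MISS (open row0); precharges=1
Acc 3: bank0 row1 -> MISS (open row1); precharges=2
Acc 4: bank0 row1 -> HIT
Acc 5: bank1 row4 -> MISS (open row4); precharges=2
Acc 6: bank0 row4 -> MISS (open row4); precharges=3
Acc 7: bank1 row0 -> MISS (open row0); precharges=4
Acc 8: bank1 row1 -> MISS (open row1); precharges=5
Acc 9: bank0 row3 -> MISS (open row3); precharges=6
Acc 10: bank1 row1 -> HIT
Acc 11: bank1 row4 -> MISS (open row4); precharges=7
Acc 12: bank1 row4 -> HIT
Acc 13: bank0 row4 -> MISS (open row4); precharges=8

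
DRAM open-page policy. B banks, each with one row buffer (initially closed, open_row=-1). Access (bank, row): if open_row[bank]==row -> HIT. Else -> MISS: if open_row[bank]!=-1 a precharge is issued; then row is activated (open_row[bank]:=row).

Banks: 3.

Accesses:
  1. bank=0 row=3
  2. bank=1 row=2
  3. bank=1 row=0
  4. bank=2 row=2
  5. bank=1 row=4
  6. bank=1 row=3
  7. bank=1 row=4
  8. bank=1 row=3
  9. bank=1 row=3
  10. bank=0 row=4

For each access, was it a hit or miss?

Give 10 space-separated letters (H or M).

Answer: M M M M M M M M H M

Derivation:
Acc 1: bank0 row3 -> MISS (open row3); precharges=0
Acc 2: bank1 row2 -> MISS (open row2); precharges=0
Acc 3: bank1 row0 -> MISS (open row0); precharges=1
Acc 4: bank2 row2 -> MISS (open row2); precharges=1
Acc 5: bank1 row4 -> MISS (open row4); precharges=2
Acc 6: bank1 row3 -> MISS (open row3); precharges=3
Acc 7: bank1 row4 -> MISS (open row4); precharges=4
Acc 8: bank1 row3 -> MISS (open row3); precharges=5
Acc 9: bank1 row3 -> HIT
Acc 10: bank0 row4 -> MISS (open row4); precharges=6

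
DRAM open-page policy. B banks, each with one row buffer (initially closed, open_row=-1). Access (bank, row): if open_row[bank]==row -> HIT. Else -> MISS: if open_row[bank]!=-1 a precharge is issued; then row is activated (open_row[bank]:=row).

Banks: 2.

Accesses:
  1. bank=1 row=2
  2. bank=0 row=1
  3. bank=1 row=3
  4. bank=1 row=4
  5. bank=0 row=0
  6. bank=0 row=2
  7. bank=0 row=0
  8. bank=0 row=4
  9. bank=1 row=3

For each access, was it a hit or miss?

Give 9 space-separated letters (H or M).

Acc 1: bank1 row2 -> MISS (open row2); precharges=0
Acc 2: bank0 row1 -> MISS (open row1); precharges=0
Acc 3: bank1 row3 -> MISS (open row3); precharges=1
Acc 4: bank1 row4 -> MISS (open row4); precharges=2
Acc 5: bank0 row0 -> MISS (open row0); precharges=3
Acc 6: bank0 row2 -> MISS (open row2); precharges=4
Acc 7: bank0 row0 -> MISS (open row0); precharges=5
Acc 8: bank0 row4 -> MISS (open row4); precharges=6
Acc 9: bank1 row3 -> MISS (open row3); precharges=7

Answer: M M M M M M M M M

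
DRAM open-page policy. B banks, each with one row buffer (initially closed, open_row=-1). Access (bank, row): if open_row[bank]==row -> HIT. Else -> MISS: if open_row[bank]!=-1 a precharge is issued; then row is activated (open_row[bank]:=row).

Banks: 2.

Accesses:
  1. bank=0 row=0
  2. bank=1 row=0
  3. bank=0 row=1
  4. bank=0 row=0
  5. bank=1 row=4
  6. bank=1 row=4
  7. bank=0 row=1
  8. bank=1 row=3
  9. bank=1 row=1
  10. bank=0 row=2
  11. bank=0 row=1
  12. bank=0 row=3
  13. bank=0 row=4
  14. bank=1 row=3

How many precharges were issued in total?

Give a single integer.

Answer: 11

Derivation:
Acc 1: bank0 row0 -> MISS (open row0); precharges=0
Acc 2: bank1 row0 -> MISS (open row0); precharges=0
Acc 3: bank0 row1 -> MISS (open row1); precharges=1
Acc 4: bank0 row0 -> MISS (open row0); precharges=2
Acc 5: bank1 row4 -> MISS (open row4); precharges=3
Acc 6: bank1 row4 -> HIT
Acc 7: bank0 row1 -> MISS (open row1); precharges=4
Acc 8: bank1 row3 -> MISS (open row3); precharges=5
Acc 9: bank1 row1 -> MISS (open row1); precharges=6
Acc 10: bank0 row2 -> MISS (open row2); precharges=7
Acc 11: bank0 row1 -> MISS (open row1); precharges=8
Acc 12: bank0 row3 -> MISS (open row3); precharges=9
Acc 13: bank0 row4 -> MISS (open row4); precharges=10
Acc 14: bank1 row3 -> MISS (open row3); precharges=11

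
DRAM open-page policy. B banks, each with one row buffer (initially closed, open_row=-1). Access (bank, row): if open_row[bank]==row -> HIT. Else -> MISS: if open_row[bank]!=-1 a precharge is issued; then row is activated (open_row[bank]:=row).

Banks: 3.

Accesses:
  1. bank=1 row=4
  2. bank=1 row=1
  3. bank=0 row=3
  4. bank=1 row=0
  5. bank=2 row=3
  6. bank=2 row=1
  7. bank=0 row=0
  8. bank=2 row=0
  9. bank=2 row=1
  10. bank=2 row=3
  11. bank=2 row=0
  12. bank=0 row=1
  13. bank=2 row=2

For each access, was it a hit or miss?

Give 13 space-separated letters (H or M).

Acc 1: bank1 row4 -> MISS (open row4); precharges=0
Acc 2: bank1 row1 -> MISS (open row1); precharges=1
Acc 3: bank0 row3 -> MISS (open row3); precharges=1
Acc 4: bank1 row0 -> MISS (open row0); precharges=2
Acc 5: bank2 row3 -> MISS (open row3); precharges=2
Acc 6: bank2 row1 -> MISS (open row1); precharges=3
Acc 7: bank0 row0 -> MISS (open row0); precharges=4
Acc 8: bank2 row0 -> MISS (open row0); precharges=5
Acc 9: bank2 row1 -> MISS (open row1); precharges=6
Acc 10: bank2 row3 -> MISS (open row3); precharges=7
Acc 11: bank2 row0 -> MISS (open row0); precharges=8
Acc 12: bank0 row1 -> MISS (open row1); precharges=9
Acc 13: bank2 row2 -> MISS (open row2); precharges=10

Answer: M M M M M M M M M M M M M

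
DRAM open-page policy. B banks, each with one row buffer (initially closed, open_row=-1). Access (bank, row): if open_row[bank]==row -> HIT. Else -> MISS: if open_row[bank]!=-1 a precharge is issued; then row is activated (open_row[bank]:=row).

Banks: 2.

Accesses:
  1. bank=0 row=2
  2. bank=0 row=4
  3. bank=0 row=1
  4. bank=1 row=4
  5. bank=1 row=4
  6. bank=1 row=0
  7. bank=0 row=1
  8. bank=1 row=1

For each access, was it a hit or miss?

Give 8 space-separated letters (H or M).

Acc 1: bank0 row2 -> MISS (open row2); precharges=0
Acc 2: bank0 row4 -> MISS (open row4); precharges=1
Acc 3: bank0 row1 -> MISS (open row1); precharges=2
Acc 4: bank1 row4 -> MISS (open row4); precharges=2
Acc 5: bank1 row4 -> HIT
Acc 6: bank1 row0 -> MISS (open row0); precharges=3
Acc 7: bank0 row1 -> HIT
Acc 8: bank1 row1 -> MISS (open row1); precharges=4

Answer: M M M M H M H M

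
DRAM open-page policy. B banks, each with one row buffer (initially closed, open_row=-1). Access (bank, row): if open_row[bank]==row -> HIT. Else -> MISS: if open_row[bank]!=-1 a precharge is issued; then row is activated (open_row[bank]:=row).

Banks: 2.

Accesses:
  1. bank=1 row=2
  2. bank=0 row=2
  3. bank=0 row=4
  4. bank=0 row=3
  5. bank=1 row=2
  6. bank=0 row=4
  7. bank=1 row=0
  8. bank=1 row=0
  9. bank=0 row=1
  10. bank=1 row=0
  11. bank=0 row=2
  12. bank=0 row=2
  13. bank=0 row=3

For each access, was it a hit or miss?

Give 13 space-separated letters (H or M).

Answer: M M M M H M M H M H M H M

Derivation:
Acc 1: bank1 row2 -> MISS (open row2); precharges=0
Acc 2: bank0 row2 -> MISS (open row2); precharges=0
Acc 3: bank0 row4 -> MISS (open row4); precharges=1
Acc 4: bank0 row3 -> MISS (open row3); precharges=2
Acc 5: bank1 row2 -> HIT
Acc 6: bank0 row4 -> MISS (open row4); precharges=3
Acc 7: bank1 row0 -> MISS (open row0); precharges=4
Acc 8: bank1 row0 -> HIT
Acc 9: bank0 row1 -> MISS (open row1); precharges=5
Acc 10: bank1 row0 -> HIT
Acc 11: bank0 row2 -> MISS (open row2); precharges=6
Acc 12: bank0 row2 -> HIT
Acc 13: bank0 row3 -> MISS (open row3); precharges=7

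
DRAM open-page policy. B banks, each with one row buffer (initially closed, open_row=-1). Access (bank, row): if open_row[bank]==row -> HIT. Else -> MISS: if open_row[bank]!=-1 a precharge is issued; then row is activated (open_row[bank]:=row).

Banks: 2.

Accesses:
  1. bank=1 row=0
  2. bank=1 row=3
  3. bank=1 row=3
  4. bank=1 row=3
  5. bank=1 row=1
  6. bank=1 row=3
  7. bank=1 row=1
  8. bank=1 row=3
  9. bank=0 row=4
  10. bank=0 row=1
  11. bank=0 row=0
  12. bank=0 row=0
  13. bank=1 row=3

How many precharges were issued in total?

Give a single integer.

Acc 1: bank1 row0 -> MISS (open row0); precharges=0
Acc 2: bank1 row3 -> MISS (open row3); precharges=1
Acc 3: bank1 row3 -> HIT
Acc 4: bank1 row3 -> HIT
Acc 5: bank1 row1 -> MISS (open row1); precharges=2
Acc 6: bank1 row3 -> MISS (open row3); precharges=3
Acc 7: bank1 row1 -> MISS (open row1); precharges=4
Acc 8: bank1 row3 -> MISS (open row3); precharges=5
Acc 9: bank0 row4 -> MISS (open row4); precharges=5
Acc 10: bank0 row1 -> MISS (open row1); precharges=6
Acc 11: bank0 row0 -> MISS (open row0); precharges=7
Acc 12: bank0 row0 -> HIT
Acc 13: bank1 row3 -> HIT

Answer: 7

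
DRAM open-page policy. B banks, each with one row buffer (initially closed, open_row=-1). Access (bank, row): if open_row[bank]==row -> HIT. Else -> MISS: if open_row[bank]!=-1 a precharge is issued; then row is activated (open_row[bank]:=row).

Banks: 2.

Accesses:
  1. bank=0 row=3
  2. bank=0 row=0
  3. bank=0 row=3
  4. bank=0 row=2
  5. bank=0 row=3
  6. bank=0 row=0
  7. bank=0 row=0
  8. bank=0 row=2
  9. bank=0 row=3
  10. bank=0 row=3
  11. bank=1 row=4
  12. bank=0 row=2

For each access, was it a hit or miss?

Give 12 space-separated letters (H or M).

Acc 1: bank0 row3 -> MISS (open row3); precharges=0
Acc 2: bank0 row0 -> MISS (open row0); precharges=1
Acc 3: bank0 row3 -> MISS (open row3); precharges=2
Acc 4: bank0 row2 -> MISS (open row2); precharges=3
Acc 5: bank0 row3 -> MISS (open row3); precharges=4
Acc 6: bank0 row0 -> MISS (open row0); precharges=5
Acc 7: bank0 row0 -> HIT
Acc 8: bank0 row2 -> MISS (open row2); precharges=6
Acc 9: bank0 row3 -> MISS (open row3); precharges=7
Acc 10: bank0 row3 -> HIT
Acc 11: bank1 row4 -> MISS (open row4); precharges=7
Acc 12: bank0 row2 -> MISS (open row2); precharges=8

Answer: M M M M M M H M M H M M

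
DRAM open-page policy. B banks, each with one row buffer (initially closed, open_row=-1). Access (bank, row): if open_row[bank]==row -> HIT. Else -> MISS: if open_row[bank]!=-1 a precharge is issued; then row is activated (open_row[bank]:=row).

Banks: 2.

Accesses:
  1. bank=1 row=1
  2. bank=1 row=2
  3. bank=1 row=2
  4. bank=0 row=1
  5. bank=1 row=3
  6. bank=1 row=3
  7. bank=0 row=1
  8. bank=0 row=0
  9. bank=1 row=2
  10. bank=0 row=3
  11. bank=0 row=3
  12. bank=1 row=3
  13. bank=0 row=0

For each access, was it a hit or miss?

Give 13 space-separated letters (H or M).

Acc 1: bank1 row1 -> MISS (open row1); precharges=0
Acc 2: bank1 row2 -> MISS (open row2); precharges=1
Acc 3: bank1 row2 -> HIT
Acc 4: bank0 row1 -> MISS (open row1); precharges=1
Acc 5: bank1 row3 -> MISS (open row3); precharges=2
Acc 6: bank1 row3 -> HIT
Acc 7: bank0 row1 -> HIT
Acc 8: bank0 row0 -> MISS (open row0); precharges=3
Acc 9: bank1 row2 -> MISS (open row2); precharges=4
Acc 10: bank0 row3 -> MISS (open row3); precharges=5
Acc 11: bank0 row3 -> HIT
Acc 12: bank1 row3 -> MISS (open row3); precharges=6
Acc 13: bank0 row0 -> MISS (open row0); precharges=7

Answer: M M H M M H H M M M H M M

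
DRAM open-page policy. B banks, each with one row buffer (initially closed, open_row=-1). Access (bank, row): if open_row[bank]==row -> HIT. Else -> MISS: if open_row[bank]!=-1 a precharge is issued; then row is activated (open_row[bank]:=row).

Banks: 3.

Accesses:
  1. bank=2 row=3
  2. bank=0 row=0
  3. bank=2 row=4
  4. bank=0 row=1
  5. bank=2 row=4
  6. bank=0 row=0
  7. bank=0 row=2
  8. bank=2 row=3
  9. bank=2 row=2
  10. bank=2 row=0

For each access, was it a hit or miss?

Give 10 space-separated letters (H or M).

Acc 1: bank2 row3 -> MISS (open row3); precharges=0
Acc 2: bank0 row0 -> MISS (open row0); precharges=0
Acc 3: bank2 row4 -> MISS (open row4); precharges=1
Acc 4: bank0 row1 -> MISS (open row1); precharges=2
Acc 5: bank2 row4 -> HIT
Acc 6: bank0 row0 -> MISS (open row0); precharges=3
Acc 7: bank0 row2 -> MISS (open row2); precharges=4
Acc 8: bank2 row3 -> MISS (open row3); precharges=5
Acc 9: bank2 row2 -> MISS (open row2); precharges=6
Acc 10: bank2 row0 -> MISS (open row0); precharges=7

Answer: M M M M H M M M M M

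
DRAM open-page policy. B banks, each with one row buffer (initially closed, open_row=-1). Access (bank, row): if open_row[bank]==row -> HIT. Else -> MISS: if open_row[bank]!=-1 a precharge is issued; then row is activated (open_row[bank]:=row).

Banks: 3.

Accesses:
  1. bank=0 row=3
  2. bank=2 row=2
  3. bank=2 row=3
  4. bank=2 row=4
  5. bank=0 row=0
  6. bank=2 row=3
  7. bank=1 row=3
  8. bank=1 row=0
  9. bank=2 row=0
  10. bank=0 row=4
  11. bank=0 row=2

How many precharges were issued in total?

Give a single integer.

Acc 1: bank0 row3 -> MISS (open row3); precharges=0
Acc 2: bank2 row2 -> MISS (open row2); precharges=0
Acc 3: bank2 row3 -> MISS (open row3); precharges=1
Acc 4: bank2 row4 -> MISS (open row4); precharges=2
Acc 5: bank0 row0 -> MISS (open row0); precharges=3
Acc 6: bank2 row3 -> MISS (open row3); precharges=4
Acc 7: bank1 row3 -> MISS (open row3); precharges=4
Acc 8: bank1 row0 -> MISS (open row0); precharges=5
Acc 9: bank2 row0 -> MISS (open row0); precharges=6
Acc 10: bank0 row4 -> MISS (open row4); precharges=7
Acc 11: bank0 row2 -> MISS (open row2); precharges=8

Answer: 8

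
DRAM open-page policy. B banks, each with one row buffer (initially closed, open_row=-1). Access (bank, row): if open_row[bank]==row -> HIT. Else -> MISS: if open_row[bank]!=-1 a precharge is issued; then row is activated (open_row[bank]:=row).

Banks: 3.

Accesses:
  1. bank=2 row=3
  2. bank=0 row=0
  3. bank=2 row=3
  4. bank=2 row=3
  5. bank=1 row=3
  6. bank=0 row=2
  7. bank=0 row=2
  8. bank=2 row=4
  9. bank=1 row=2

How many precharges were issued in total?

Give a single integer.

Acc 1: bank2 row3 -> MISS (open row3); precharges=0
Acc 2: bank0 row0 -> MISS (open row0); precharges=0
Acc 3: bank2 row3 -> HIT
Acc 4: bank2 row3 -> HIT
Acc 5: bank1 row3 -> MISS (open row3); precharges=0
Acc 6: bank0 row2 -> MISS (open row2); precharges=1
Acc 7: bank0 row2 -> HIT
Acc 8: bank2 row4 -> MISS (open row4); precharges=2
Acc 9: bank1 row2 -> MISS (open row2); precharges=3

Answer: 3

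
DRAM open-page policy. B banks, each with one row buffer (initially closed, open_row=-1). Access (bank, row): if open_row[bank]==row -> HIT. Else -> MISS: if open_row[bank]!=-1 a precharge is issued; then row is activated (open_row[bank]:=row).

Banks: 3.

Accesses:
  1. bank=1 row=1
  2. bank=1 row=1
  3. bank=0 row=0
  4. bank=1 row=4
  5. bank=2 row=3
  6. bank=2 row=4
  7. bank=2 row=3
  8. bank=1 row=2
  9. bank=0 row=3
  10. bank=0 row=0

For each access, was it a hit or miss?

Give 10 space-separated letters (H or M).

Acc 1: bank1 row1 -> MISS (open row1); precharges=0
Acc 2: bank1 row1 -> HIT
Acc 3: bank0 row0 -> MISS (open row0); precharges=0
Acc 4: bank1 row4 -> MISS (open row4); precharges=1
Acc 5: bank2 row3 -> MISS (open row3); precharges=1
Acc 6: bank2 row4 -> MISS (open row4); precharges=2
Acc 7: bank2 row3 -> MISS (open row3); precharges=3
Acc 8: bank1 row2 -> MISS (open row2); precharges=4
Acc 9: bank0 row3 -> MISS (open row3); precharges=5
Acc 10: bank0 row0 -> MISS (open row0); precharges=6

Answer: M H M M M M M M M M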